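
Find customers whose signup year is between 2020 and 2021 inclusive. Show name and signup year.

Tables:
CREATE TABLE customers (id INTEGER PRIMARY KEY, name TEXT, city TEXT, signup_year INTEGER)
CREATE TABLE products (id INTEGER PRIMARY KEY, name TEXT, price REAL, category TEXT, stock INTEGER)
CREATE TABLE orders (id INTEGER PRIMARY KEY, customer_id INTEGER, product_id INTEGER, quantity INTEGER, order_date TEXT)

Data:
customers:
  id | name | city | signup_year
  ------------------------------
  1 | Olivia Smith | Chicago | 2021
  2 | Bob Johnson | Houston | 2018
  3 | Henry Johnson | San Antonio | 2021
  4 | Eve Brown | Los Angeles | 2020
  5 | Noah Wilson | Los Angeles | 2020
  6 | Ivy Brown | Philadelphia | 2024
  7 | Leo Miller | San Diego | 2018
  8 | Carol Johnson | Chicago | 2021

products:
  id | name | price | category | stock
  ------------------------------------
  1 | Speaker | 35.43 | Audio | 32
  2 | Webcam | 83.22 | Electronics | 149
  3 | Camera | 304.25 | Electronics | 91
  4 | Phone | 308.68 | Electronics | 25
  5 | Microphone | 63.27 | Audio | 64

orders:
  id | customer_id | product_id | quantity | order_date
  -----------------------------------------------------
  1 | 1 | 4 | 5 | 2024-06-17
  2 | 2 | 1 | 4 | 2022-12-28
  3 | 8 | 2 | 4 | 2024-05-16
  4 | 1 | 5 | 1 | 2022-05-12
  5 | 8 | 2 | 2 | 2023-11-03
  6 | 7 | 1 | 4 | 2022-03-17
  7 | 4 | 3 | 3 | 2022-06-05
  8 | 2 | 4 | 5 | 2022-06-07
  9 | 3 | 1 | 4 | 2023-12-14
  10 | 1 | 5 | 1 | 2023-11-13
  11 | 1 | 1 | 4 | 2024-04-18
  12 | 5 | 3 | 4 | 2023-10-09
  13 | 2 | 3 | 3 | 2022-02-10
SELECT name, signup_year FROM customers WHERE signup_year BETWEEN 2020 AND 2021

Execution result:
name | signup_year
Olivia Smith | 2021
Henry Johnson | 2021
Eve Brown | 2020
Noah Wilson | 2020
Carol Johnson | 2021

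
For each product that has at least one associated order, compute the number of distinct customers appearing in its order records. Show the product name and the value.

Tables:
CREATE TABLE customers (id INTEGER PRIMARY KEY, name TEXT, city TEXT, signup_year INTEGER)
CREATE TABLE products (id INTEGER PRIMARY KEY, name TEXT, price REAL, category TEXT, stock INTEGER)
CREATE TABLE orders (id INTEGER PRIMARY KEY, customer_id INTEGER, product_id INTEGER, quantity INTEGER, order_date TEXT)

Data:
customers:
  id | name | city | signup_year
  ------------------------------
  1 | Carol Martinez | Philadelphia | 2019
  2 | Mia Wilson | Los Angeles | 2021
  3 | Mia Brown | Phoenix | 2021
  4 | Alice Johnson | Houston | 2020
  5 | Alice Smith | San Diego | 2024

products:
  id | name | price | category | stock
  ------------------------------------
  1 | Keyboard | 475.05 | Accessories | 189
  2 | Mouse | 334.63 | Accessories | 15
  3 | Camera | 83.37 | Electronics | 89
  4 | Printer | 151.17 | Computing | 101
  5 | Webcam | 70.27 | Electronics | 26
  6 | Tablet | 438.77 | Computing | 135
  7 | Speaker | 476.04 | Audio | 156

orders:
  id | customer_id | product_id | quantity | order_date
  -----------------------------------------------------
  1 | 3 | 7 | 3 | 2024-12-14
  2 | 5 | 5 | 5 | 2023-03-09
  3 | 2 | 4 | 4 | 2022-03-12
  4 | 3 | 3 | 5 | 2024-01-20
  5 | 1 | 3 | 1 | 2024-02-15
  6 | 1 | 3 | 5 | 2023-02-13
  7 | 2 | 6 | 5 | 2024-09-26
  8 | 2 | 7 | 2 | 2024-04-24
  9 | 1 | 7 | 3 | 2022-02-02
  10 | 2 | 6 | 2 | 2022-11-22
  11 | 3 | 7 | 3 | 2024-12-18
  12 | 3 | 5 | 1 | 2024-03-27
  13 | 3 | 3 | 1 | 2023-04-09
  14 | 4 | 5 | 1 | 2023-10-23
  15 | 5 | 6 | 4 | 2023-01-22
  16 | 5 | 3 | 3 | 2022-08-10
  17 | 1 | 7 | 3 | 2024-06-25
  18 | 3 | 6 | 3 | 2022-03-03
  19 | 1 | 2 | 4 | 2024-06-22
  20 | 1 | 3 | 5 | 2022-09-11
SELECT p.name, COUNT(DISTINCT c.customer_id) AS distinct_customer_count FROM orders c JOIN products p ON c.product_id = p.id GROUP BY p.id, p.name

Execution result:
name | distinct_customer_count
Mouse | 1
Camera | 3
Printer | 1
Webcam | 3
Tablet | 3
Speaker | 3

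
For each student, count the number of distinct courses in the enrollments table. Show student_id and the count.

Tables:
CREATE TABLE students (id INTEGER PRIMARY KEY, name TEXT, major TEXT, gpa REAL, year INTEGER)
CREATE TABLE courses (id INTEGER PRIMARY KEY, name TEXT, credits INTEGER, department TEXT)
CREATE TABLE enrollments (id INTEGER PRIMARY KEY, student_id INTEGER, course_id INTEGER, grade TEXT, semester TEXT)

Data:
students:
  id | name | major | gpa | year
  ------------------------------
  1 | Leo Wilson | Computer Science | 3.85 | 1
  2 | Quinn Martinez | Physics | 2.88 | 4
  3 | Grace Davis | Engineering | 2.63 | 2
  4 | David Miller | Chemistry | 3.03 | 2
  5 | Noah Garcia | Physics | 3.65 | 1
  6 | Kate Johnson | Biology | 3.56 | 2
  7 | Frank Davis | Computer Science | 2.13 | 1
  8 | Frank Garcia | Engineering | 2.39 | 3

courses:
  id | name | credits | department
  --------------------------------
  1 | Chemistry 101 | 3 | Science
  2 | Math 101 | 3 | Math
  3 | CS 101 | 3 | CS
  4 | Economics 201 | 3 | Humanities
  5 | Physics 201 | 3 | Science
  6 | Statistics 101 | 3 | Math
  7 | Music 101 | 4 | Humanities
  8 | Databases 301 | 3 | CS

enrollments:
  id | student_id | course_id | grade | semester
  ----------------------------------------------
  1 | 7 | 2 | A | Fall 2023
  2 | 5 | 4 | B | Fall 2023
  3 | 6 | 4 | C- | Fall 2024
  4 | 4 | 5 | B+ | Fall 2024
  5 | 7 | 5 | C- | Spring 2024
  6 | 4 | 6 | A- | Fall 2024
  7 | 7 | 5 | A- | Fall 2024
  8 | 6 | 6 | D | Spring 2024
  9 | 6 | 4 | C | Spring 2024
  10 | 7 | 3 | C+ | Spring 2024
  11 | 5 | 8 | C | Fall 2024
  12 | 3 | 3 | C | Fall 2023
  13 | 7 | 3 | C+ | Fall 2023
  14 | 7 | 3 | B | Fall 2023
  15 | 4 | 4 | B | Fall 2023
SELECT student_id, COUNT(DISTINCT course_id) AS distinct_course_count FROM enrollments GROUP BY student_id

Execution result:
student_id | distinct_course_count
3 | 1
4 | 3
5 | 2
6 | 2
7 | 3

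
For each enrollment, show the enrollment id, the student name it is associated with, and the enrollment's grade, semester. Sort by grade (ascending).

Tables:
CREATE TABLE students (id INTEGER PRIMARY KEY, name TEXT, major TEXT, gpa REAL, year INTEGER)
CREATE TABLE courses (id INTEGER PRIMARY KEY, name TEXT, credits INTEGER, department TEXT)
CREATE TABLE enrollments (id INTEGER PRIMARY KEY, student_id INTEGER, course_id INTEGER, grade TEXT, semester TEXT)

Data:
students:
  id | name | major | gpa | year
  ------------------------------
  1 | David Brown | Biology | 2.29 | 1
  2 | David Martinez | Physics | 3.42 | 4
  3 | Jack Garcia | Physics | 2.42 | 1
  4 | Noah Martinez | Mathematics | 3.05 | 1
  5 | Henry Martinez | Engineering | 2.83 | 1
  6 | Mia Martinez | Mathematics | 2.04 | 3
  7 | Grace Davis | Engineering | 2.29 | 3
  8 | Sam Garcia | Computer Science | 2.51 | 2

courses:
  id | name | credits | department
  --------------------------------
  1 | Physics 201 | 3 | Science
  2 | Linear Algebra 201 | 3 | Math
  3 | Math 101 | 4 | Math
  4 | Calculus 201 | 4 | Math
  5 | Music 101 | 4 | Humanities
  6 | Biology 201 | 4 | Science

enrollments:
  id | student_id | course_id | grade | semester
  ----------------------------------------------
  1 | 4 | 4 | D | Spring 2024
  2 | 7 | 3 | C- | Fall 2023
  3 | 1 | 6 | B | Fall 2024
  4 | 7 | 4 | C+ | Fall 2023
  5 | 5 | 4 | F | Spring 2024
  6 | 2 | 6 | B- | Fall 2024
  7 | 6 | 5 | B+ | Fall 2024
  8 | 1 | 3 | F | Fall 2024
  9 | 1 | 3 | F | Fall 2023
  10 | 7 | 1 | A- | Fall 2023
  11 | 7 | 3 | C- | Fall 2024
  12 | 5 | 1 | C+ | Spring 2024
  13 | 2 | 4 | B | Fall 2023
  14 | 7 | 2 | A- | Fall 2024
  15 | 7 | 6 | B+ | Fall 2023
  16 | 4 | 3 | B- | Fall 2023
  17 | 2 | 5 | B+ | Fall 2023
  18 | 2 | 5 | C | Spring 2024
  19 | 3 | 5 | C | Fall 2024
SELECT c.id, p.name AS student, c.grade, c.semester FROM enrollments c JOIN students p ON c.student_id = p.id ORDER BY c.grade ASC

Execution result:
id | student | grade | semester
10 | Grace Davis | A- | Fall 2023
14 | Grace Davis | A- | Fall 2024
3 | David Brown | B | Fall 2024
13 | David Martinez | B | Fall 2023
7 | Mia Martinez | B+ | Fall 2024
15 | Grace Davis | B+ | Fall 2023
17 | David Martinez | B+ | Fall 2023
6 | David Martinez | B- | Fall 2024
16 | Noah Martinez | B- | Fall 2023
18 | David Martinez | C | Spring 2024
19 | Jack Garcia | C | Fall 2024
4 | Grace Davis | C+ | Fall 2023
12 | Henry Martinez | C+ | Spring 2024
2 | Grace Davis | C- | Fall 2023
11 | Grace Davis | C- | Fall 2024
1 | Noah Martinez | D | Spring 2024
5 | Henry Martinez | F | Spring 2024
8 | David Brown | F | Fall 2024
9 | David Brown | F | Fall 2023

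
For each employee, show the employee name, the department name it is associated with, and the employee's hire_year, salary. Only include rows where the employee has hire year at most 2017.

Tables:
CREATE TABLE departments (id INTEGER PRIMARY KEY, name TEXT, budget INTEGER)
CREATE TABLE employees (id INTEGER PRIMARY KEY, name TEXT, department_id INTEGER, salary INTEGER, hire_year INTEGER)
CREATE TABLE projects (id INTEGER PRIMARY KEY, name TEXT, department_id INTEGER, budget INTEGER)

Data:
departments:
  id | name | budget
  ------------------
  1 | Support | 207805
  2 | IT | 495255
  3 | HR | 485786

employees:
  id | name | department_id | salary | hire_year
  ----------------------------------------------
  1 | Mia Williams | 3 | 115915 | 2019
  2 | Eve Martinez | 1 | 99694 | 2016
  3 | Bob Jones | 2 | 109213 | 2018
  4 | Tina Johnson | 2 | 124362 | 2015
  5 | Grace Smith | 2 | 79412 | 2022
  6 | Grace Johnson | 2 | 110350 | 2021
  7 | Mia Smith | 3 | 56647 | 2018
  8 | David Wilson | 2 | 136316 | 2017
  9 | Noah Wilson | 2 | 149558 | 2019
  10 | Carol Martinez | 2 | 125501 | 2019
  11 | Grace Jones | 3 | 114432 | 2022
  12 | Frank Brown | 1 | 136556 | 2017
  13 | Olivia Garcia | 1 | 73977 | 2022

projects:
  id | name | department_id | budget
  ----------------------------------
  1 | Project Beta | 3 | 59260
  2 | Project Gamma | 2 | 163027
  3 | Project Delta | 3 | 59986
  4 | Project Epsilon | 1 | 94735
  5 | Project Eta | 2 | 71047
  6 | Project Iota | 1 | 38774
SELECT c.name, p.name AS department, c.hire_year, c.salary FROM employees c JOIN departments p ON c.department_id = p.id WHERE c.hire_year <= 2017

Execution result:
name | department | hire_year | salary
Eve Martinez | Support | 2016 | 99694
Tina Johnson | IT | 2015 | 124362
David Wilson | IT | 2017 | 136316
Frank Brown | Support | 2017 | 136556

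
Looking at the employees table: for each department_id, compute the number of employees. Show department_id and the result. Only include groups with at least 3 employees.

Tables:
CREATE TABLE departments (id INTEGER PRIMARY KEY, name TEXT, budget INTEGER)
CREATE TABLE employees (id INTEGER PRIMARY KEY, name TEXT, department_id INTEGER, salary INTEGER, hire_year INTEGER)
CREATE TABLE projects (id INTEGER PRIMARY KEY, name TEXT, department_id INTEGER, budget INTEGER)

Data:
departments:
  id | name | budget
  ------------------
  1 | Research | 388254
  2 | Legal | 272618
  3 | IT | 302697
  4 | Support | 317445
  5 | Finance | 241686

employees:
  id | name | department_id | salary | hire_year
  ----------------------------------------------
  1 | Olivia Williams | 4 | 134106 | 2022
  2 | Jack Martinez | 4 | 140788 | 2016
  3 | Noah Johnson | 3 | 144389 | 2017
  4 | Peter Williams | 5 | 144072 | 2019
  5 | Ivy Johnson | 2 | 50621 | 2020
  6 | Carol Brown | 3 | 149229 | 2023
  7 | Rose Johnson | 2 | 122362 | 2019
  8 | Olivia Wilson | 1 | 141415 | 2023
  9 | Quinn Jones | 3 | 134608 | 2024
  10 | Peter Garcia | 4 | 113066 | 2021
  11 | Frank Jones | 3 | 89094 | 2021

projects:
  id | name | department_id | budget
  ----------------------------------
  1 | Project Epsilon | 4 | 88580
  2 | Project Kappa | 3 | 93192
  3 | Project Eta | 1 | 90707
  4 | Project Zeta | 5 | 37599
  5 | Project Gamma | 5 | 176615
SELECT department_id, COUNT(*) AS n FROM employees GROUP BY department_id HAVING COUNT(*) >= 3

Execution result:
department_id | n
3 | 4
4 | 3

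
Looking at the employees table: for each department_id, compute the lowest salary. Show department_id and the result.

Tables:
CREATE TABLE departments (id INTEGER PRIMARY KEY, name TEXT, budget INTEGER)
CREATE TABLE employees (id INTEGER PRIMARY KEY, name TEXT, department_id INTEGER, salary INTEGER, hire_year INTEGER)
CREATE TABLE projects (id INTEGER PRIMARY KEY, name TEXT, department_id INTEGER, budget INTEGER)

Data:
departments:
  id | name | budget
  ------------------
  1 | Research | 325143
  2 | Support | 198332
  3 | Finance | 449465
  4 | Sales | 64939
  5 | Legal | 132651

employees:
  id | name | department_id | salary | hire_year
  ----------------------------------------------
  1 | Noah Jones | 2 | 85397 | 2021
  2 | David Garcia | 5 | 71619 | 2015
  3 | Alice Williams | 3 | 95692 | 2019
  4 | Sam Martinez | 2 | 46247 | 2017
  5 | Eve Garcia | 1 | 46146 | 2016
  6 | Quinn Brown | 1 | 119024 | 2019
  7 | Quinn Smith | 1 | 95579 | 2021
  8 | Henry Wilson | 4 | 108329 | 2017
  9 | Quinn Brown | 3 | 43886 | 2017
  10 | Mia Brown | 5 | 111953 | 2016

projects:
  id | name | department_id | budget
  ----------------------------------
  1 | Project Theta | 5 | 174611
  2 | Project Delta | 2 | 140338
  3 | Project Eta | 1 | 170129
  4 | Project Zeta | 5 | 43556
SELECT department_id, MIN(salary) AS min_salary FROM employees GROUP BY department_id

Execution result:
department_id | min_salary
1 | 46146
2 | 46247
3 | 43886
4 | 108329
5 | 71619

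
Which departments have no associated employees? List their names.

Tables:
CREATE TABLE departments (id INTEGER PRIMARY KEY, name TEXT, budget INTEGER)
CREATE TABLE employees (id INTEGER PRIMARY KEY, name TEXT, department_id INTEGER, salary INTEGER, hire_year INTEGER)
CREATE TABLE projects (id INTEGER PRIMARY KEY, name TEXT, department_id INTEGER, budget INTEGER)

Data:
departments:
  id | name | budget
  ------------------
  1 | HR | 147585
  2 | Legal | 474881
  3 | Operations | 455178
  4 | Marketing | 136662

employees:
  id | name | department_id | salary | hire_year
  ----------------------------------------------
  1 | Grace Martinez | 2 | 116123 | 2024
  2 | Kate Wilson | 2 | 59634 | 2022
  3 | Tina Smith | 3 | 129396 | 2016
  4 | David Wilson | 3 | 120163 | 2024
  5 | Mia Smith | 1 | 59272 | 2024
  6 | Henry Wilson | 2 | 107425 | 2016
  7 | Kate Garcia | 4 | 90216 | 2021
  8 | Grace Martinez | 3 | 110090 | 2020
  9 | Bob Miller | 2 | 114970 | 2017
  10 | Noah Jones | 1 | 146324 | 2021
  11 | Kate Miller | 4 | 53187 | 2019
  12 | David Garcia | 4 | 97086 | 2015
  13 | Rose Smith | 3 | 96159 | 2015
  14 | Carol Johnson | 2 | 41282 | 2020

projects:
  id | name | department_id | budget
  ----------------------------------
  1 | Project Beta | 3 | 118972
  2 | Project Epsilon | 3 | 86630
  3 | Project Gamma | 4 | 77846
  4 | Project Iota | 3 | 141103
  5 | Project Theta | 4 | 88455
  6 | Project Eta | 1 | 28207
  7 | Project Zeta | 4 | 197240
SELECT p.name FROM departments p LEFT JOIN employees c ON c.department_id = p.id WHERE c.id IS NULL

Execution result:
(no rows)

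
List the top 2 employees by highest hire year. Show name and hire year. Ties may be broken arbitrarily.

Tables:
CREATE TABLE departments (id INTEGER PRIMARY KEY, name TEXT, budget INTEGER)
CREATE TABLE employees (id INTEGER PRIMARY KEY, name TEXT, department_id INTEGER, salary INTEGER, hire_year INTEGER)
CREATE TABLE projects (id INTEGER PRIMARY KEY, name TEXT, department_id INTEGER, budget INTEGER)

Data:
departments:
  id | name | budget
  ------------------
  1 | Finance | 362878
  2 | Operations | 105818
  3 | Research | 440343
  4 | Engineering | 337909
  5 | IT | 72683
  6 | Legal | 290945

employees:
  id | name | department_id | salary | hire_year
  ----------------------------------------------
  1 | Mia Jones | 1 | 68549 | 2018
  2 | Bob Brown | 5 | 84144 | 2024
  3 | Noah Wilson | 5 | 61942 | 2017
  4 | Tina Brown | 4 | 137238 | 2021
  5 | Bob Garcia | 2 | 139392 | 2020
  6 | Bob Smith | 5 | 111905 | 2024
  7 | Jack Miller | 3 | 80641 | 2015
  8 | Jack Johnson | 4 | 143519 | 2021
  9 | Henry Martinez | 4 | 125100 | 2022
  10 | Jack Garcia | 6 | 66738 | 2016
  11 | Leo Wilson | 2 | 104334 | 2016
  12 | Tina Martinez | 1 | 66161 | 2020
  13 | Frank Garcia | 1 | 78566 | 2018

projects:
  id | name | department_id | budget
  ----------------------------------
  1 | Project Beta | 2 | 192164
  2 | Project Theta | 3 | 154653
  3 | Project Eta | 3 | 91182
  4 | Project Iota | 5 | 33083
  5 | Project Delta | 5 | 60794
SELECT name, hire_year FROM employees ORDER BY hire_year DESC LIMIT 2

Execution result:
name | hire_year
Bob Brown | 2024
Bob Smith | 2024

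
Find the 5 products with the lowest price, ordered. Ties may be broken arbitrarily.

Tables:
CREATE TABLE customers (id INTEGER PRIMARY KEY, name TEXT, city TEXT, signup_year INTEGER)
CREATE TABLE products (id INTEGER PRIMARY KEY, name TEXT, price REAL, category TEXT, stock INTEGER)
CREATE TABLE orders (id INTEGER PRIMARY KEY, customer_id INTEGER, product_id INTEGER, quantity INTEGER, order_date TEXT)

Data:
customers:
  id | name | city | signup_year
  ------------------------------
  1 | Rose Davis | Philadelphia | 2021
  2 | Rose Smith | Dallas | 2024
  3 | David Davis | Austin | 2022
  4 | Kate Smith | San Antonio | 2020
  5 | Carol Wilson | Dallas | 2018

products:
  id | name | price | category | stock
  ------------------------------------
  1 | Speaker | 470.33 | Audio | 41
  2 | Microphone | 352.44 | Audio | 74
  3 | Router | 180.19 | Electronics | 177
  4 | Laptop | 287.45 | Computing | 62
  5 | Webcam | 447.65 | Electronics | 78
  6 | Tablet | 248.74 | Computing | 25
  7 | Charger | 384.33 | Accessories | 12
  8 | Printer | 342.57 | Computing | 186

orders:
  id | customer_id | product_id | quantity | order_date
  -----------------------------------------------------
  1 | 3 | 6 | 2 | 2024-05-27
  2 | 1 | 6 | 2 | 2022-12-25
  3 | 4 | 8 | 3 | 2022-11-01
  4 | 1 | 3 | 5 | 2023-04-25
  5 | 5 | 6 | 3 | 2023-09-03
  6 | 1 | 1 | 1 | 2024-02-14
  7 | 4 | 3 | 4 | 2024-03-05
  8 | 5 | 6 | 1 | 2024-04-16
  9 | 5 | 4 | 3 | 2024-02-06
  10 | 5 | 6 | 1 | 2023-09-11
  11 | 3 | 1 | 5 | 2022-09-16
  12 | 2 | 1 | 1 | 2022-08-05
SELECT name, price FROM products ORDER BY price ASC LIMIT 5

Execution result:
name | price
Router | 180.19
Tablet | 248.74
Laptop | 287.45
Printer | 342.57
Microphone | 352.44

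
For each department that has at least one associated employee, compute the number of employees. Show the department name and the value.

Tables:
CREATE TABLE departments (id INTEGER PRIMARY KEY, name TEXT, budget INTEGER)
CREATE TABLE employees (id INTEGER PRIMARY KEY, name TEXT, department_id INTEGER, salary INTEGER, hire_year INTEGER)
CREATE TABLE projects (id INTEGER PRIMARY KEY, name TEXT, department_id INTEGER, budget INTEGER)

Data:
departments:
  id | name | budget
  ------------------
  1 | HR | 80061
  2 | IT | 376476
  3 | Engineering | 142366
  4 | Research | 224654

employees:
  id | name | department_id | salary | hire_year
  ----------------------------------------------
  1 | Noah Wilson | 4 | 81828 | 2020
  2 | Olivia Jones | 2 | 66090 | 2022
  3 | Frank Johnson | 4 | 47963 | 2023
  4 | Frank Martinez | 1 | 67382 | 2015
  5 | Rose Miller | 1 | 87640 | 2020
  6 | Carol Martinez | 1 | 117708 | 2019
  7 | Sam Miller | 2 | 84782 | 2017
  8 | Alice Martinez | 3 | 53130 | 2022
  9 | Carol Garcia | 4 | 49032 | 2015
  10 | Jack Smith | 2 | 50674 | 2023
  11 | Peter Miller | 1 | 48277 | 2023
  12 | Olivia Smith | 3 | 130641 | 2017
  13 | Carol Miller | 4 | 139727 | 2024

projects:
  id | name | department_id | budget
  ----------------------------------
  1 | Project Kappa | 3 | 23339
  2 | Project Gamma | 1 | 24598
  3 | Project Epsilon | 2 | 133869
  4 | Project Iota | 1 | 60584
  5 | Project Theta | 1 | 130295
SELECT p.name, COUNT(*) AS n FROM employees c JOIN departments p ON c.department_id = p.id GROUP BY p.id, p.name

Execution result:
name | n
HR | 4
IT | 3
Engineering | 2
Research | 4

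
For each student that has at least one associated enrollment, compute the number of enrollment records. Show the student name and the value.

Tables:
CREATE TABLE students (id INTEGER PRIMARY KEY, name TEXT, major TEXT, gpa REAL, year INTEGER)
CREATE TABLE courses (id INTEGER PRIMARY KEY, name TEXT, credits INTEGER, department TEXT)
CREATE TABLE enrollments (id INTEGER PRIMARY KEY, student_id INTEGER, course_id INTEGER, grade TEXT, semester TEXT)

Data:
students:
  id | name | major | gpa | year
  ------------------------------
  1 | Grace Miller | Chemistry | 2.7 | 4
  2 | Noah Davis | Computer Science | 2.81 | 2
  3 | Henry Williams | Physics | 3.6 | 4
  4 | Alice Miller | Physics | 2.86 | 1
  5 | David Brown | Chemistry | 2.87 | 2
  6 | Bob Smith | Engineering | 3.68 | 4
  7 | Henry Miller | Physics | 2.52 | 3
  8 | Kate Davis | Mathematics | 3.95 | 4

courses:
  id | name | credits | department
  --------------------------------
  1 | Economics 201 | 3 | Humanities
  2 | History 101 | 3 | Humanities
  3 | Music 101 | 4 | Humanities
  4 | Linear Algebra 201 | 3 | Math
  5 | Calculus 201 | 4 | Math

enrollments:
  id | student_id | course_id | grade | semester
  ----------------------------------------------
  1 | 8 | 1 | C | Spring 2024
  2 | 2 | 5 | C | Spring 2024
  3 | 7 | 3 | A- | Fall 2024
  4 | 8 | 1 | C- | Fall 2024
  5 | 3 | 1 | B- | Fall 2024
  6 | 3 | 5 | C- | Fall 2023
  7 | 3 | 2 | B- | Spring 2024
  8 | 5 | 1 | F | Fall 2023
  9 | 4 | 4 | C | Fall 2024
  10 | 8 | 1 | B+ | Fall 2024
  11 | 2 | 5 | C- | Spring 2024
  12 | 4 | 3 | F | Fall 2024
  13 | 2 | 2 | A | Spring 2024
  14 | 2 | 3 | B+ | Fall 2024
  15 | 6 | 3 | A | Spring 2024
SELECT p.name, COUNT(*) AS n FROM enrollments c JOIN students p ON c.student_id = p.id GROUP BY p.id, p.name

Execution result:
name | n
Noah Davis | 4
Henry Williams | 3
Alice Miller | 2
David Brown | 1
Bob Smith | 1
Henry Miller | 1
Kate Davis | 3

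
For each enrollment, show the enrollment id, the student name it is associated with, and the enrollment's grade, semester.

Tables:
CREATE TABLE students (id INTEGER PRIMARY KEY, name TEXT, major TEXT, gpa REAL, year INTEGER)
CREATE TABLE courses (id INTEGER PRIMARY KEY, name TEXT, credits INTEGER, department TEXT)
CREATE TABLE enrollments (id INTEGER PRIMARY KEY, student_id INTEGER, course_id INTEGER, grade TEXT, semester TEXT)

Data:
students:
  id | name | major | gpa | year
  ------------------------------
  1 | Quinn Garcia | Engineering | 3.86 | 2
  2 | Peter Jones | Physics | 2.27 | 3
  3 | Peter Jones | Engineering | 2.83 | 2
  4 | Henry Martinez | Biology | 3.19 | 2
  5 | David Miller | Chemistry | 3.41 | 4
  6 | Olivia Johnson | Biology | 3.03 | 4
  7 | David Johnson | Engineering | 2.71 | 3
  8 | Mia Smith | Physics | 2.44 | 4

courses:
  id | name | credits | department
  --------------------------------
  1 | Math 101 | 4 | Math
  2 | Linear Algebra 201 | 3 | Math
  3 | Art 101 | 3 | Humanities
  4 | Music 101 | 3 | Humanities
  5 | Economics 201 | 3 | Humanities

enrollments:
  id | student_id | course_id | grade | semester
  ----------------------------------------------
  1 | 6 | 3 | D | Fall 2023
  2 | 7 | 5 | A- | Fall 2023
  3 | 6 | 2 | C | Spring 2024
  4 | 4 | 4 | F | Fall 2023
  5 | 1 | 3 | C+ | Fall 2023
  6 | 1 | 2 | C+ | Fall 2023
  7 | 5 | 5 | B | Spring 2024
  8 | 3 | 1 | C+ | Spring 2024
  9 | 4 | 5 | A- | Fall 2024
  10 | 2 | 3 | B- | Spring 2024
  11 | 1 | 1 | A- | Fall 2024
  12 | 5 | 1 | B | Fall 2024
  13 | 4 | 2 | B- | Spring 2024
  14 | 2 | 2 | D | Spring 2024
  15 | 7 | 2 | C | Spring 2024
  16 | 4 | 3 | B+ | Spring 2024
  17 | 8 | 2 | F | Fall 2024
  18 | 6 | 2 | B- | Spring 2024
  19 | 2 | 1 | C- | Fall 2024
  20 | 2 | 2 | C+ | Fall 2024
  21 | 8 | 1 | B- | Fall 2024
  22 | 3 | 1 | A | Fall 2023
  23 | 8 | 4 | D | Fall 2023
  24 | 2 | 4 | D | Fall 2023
SELECT c.id, p.name AS student, c.grade, c.semester FROM enrollments c JOIN students p ON c.student_id = p.id

Execution result:
id | student | grade | semester
1 | Olivia Johnson | D | Fall 2023
2 | David Johnson | A- | Fall 2023
3 | Olivia Johnson | C | Spring 2024
4 | Henry Martinez | F | Fall 2023
5 | Quinn Garcia | C+ | Fall 2023
6 | Quinn Garcia | C+ | Fall 2023
7 | David Miller | B | Spring 2024
8 | Peter Jones | C+ | Spring 2024
9 | Henry Martinez | A- | Fall 2024
10 | Peter Jones | B- | Spring 2024
11 | Quinn Garcia | A- | Fall 2024
12 | David Miller | B | Fall 2024
13 | Henry Martinez | B- | Spring 2024
14 | Peter Jones | D | Spring 2024
15 | David Johnson | C | Spring 2024
16 | Henry Martinez | B+ | Spring 2024
17 | Mia Smith | F | Fall 2024
18 | Olivia Johnson | B- | Spring 2024
19 | Peter Jones | C- | Fall 2024
20 | Peter Jones | C+ | Fall 2024
21 | Mia Smith | B- | Fall 2024
22 | Peter Jones | A | Fall 2023
23 | Mia Smith | D | Fall 2023
24 | Peter Jones | D | Fall 2023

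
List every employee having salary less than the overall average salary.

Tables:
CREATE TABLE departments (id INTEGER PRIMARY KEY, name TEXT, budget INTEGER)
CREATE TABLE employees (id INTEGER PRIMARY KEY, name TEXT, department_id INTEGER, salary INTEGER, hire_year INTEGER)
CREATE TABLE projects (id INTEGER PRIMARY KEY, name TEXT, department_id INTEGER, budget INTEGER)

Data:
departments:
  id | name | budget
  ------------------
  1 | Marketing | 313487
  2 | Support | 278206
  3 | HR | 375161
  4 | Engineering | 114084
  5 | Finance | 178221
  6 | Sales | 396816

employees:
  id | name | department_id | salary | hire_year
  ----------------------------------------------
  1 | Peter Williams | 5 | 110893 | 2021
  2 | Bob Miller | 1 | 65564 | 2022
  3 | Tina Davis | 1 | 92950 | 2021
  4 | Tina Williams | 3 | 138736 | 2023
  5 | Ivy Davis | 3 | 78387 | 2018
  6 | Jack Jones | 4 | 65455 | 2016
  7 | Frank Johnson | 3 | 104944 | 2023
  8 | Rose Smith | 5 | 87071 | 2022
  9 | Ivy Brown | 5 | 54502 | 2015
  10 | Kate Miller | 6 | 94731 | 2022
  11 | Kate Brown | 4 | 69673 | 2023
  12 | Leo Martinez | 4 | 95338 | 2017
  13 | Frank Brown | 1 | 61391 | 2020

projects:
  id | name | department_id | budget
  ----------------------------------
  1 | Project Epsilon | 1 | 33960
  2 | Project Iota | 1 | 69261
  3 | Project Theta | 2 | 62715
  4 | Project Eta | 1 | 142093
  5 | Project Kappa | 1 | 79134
SELECT name, salary FROM employees WHERE salary < (SELECT AVG(salary) FROM employees)

Execution result:
name | salary
Bob Miller | 65564
Ivy Davis | 78387
Jack Jones | 65455
Ivy Brown | 54502
Kate Brown | 69673
Frank Brown | 61391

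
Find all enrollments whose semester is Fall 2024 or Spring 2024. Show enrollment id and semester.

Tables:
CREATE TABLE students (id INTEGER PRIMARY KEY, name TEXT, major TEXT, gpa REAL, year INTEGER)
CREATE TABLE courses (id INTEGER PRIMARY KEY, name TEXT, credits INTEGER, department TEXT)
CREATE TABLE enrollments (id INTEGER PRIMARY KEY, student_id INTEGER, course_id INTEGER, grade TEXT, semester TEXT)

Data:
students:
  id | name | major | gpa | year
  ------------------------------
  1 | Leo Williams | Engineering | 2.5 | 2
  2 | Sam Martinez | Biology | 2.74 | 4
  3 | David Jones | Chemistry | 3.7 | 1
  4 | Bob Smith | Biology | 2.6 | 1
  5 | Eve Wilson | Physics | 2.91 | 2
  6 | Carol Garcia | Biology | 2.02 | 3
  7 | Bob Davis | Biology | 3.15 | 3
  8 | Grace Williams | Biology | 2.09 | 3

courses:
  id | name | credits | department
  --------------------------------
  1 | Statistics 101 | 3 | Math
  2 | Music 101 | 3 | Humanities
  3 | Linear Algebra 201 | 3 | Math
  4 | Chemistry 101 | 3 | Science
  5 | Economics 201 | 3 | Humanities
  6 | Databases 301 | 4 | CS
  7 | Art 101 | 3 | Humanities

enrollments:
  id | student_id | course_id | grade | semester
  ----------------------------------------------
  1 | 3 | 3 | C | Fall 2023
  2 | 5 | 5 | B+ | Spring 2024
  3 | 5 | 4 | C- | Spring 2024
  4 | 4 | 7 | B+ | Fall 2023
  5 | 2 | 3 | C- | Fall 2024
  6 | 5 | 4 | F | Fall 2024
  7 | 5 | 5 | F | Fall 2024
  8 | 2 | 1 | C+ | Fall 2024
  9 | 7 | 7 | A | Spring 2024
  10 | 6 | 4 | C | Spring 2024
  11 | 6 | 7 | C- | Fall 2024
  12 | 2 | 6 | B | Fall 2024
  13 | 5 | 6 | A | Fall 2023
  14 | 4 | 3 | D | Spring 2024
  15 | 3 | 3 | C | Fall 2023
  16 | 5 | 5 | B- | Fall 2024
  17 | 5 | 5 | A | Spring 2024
SELECT id, semester FROM enrollments WHERE semester IN ('Fall 2024', 'Spring 2024')

Execution result:
id | semester
2 | Spring 2024
3 | Spring 2024
5 | Fall 2024
6 | Fall 2024
7 | Fall 2024
8 | Fall 2024
9 | Spring 2024
10 | Spring 2024
11 | Fall 2024
12 | Fall 2024
14 | Spring 2024
16 | Fall 2024
17 | Spring 2024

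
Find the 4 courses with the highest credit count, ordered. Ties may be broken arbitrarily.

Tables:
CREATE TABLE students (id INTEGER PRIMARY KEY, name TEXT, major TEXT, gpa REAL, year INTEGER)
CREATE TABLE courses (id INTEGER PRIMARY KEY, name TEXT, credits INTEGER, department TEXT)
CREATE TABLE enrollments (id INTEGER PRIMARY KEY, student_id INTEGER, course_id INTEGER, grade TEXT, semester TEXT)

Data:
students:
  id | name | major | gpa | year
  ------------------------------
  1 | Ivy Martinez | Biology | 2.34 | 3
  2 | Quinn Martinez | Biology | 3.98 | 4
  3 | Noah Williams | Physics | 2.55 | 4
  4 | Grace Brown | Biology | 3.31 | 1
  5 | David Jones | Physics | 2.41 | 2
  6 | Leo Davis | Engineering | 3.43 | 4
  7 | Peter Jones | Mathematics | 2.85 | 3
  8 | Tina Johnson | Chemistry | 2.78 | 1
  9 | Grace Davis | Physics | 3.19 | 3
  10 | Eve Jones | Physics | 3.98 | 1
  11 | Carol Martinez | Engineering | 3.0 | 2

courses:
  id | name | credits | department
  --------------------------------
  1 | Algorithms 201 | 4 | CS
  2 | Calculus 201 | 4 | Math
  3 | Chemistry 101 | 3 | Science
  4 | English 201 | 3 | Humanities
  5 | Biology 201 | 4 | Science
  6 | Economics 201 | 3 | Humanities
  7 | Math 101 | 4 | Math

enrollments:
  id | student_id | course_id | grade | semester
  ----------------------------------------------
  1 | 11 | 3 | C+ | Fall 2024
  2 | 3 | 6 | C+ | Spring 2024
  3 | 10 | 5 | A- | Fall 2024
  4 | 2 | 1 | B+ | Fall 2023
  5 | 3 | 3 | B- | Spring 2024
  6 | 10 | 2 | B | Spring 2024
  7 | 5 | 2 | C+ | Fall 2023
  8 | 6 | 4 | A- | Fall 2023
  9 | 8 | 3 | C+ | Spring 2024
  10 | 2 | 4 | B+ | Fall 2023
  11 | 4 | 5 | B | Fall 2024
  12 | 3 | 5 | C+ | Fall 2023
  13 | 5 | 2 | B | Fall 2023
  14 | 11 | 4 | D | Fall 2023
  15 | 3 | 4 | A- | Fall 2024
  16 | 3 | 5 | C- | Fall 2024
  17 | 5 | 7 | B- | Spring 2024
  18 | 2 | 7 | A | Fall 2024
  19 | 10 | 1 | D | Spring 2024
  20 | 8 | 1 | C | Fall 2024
SELECT name, credits FROM courses ORDER BY credits DESC LIMIT 4

Execution result:
name | credits
Algorithms 201 | 4
Calculus 201 | 4
Biology 201 | 4
Math 101 | 4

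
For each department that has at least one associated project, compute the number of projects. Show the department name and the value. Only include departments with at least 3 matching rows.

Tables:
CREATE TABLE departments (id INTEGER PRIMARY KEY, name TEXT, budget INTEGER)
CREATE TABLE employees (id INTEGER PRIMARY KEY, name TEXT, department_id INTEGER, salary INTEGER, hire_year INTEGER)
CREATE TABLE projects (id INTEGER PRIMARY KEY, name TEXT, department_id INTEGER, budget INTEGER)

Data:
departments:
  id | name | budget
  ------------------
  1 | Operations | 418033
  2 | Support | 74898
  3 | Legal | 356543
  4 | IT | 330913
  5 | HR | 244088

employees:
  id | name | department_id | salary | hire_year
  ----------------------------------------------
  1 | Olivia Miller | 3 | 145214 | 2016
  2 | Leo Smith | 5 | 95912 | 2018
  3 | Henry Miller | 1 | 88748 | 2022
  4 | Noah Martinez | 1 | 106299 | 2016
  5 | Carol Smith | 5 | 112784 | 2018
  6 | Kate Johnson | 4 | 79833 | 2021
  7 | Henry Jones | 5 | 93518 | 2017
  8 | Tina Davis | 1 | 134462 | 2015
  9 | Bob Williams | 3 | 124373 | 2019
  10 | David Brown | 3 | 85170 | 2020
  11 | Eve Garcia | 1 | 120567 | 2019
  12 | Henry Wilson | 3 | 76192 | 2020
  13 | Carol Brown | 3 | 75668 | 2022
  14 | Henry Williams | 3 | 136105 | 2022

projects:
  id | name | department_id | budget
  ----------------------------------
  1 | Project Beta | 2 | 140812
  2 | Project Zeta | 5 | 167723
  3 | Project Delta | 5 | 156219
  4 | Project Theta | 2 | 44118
SELECT p.name, COUNT(*) AS n FROM projects c JOIN departments p ON c.department_id = p.id GROUP BY p.id, p.name HAVING COUNT(*) >= 3

Execution result:
(no rows)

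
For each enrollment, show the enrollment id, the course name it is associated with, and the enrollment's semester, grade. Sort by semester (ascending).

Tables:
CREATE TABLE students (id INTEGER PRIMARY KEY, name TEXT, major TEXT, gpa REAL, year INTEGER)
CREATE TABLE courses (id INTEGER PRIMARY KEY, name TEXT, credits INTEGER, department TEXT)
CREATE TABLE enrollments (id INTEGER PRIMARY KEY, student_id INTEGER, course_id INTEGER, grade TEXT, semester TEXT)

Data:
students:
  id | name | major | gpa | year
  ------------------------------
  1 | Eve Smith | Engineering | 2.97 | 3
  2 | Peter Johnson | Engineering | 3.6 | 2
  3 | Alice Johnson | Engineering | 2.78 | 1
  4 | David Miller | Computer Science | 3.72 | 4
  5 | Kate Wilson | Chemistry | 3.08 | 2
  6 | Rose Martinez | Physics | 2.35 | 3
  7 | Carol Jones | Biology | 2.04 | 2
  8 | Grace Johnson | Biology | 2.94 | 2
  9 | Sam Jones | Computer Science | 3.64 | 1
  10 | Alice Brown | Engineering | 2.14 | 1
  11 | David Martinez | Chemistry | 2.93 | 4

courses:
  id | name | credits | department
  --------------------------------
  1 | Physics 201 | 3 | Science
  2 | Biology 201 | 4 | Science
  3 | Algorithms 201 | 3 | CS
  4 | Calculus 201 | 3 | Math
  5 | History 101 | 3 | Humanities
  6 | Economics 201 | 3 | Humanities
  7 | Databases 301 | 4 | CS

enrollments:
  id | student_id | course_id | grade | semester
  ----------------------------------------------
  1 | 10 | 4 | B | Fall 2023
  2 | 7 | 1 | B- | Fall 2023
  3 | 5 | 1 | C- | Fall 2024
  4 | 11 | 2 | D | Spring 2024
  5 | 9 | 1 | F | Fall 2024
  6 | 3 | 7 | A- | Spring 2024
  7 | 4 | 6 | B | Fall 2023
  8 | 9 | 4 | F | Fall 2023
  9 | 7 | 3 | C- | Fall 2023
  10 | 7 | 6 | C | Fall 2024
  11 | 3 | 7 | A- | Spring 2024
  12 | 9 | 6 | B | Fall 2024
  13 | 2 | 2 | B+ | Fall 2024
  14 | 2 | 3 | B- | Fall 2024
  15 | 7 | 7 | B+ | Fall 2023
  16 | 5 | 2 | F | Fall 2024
SELECT c.id, p.name AS course, c.semester, c.grade FROM enrollments c JOIN courses p ON c.course_id = p.id ORDER BY c.semester ASC

Execution result:
id | course | semester | grade
1 | Calculus 201 | Fall 2023 | B
2 | Physics 201 | Fall 2023 | B-
7 | Economics 201 | Fall 2023 | B
8 | Calculus 201 | Fall 2023 | F
9 | Algorithms 201 | Fall 2023 | C-
15 | Databases 301 | Fall 2023 | B+
3 | Physics 201 | Fall 2024 | C-
5 | Physics 201 | Fall 2024 | F
10 | Economics 201 | Fall 2024 | C
12 | Economics 201 | Fall 2024 | B
13 | Biology 201 | Fall 2024 | B+
14 | Algorithms 201 | Fall 2024 | B-
16 | Biology 201 | Fall 2024 | F
4 | Biology 201 | Spring 2024 | D
6 | Databases 301 | Spring 2024 | A-
11 | Databases 301 | Spring 2024 | A-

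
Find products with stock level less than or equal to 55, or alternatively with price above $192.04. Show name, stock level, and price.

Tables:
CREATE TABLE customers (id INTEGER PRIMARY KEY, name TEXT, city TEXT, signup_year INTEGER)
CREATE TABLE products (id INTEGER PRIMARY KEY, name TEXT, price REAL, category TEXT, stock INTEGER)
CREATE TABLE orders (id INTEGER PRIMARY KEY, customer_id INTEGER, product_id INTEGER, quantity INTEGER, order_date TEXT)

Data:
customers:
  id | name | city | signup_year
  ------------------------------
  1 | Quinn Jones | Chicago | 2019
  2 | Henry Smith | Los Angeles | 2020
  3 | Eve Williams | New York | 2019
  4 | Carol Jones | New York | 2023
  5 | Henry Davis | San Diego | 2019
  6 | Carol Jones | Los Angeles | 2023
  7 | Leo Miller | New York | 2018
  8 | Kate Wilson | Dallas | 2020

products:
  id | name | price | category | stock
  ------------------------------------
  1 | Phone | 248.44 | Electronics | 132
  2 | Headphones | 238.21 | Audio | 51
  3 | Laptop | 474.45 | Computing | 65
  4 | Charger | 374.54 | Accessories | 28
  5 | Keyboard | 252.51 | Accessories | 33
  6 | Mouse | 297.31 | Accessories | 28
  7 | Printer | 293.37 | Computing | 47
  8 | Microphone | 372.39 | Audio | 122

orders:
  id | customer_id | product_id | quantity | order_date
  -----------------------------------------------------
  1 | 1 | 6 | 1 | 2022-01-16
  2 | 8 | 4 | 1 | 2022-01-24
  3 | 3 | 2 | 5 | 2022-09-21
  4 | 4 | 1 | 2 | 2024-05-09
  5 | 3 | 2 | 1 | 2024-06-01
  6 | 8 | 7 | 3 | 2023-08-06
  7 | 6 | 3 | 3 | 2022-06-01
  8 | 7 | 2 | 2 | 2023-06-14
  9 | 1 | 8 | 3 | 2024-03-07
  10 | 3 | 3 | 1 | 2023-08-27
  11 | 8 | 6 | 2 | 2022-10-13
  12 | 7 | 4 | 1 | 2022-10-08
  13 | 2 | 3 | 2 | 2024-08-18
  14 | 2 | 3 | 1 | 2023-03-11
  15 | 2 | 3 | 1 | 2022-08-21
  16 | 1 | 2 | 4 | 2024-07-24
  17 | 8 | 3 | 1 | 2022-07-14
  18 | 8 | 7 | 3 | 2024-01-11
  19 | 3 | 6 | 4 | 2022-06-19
SELECT name, stock, price FROM products WHERE stock <= 55 OR price > 192.04

Execution result:
name | stock | price
Phone | 132 | 248.44
Headphones | 51 | 238.21
Laptop | 65 | 474.45
Charger | 28 | 374.54
Keyboard | 33 | 252.51
Mouse | 28 | 297.31
Printer | 47 | 293.37
Microphone | 122 | 372.39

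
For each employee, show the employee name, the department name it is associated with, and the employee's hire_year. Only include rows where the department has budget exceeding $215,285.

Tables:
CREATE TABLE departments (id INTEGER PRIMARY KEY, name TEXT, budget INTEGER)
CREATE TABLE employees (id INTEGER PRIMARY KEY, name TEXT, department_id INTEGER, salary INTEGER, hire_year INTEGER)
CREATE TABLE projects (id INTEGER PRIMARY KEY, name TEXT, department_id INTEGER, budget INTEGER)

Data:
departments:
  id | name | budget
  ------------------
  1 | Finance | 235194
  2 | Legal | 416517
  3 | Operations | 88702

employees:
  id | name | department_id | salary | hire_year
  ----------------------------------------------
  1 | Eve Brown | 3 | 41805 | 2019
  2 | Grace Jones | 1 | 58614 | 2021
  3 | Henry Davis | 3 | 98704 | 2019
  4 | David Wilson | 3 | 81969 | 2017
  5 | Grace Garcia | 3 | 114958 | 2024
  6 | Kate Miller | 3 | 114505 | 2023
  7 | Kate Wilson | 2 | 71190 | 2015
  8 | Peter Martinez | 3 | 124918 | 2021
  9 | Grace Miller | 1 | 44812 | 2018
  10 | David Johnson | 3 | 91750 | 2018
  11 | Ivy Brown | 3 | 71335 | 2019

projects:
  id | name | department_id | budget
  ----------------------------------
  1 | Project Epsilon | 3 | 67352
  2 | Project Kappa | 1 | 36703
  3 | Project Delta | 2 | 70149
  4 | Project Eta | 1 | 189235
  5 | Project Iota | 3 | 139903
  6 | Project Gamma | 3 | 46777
SELECT c.name, p.name AS department, c.hire_year FROM employees c JOIN departments p ON c.department_id = p.id WHERE p.budget > 215285

Execution result:
name | department | hire_year
Grace Jones | Finance | 2021
Kate Wilson | Legal | 2015
Grace Miller | Finance | 2018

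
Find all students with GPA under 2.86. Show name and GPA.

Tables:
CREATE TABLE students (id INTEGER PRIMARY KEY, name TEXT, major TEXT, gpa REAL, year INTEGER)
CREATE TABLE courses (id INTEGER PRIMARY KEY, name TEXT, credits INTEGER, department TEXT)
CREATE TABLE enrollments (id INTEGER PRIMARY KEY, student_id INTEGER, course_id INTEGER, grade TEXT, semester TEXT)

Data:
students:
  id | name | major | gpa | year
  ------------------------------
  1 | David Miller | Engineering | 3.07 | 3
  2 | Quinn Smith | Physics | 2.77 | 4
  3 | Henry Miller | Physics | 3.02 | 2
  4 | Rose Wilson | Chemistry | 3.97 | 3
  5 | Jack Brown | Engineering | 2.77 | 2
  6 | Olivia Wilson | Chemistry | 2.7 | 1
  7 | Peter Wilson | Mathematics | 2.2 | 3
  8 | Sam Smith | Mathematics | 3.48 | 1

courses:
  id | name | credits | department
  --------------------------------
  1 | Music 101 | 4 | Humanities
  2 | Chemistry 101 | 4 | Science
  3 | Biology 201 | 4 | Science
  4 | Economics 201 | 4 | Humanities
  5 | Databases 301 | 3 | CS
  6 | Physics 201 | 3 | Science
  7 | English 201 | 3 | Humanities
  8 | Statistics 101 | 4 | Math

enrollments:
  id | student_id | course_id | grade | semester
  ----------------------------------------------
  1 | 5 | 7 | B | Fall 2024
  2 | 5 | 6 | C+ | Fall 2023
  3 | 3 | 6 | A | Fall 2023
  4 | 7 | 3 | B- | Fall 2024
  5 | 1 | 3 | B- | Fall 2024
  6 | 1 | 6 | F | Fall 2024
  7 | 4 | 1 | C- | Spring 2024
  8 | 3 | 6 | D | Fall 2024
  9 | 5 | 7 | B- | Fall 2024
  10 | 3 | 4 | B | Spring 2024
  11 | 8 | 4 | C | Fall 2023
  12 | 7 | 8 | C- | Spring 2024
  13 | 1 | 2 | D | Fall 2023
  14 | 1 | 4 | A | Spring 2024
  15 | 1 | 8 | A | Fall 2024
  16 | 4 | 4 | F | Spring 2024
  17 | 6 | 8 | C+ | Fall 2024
SELECT name, gpa FROM students WHERE gpa < 2.86

Execution result:
name | gpa
Quinn Smith | 2.77
Jack Brown | 2.77
Olivia Wilson | 2.70
Peter Wilson | 2.20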